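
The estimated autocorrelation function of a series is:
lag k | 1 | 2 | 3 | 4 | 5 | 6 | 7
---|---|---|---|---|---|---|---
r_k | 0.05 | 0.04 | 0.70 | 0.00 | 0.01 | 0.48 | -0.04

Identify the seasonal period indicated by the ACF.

The largest autocorrelation is r_3 = 0.70, with a weaker echo at lag 6 (0.48); the remaining lags stay at or below 0.05.
The dominant spike at lag 3 indicates a seasonal period of 3.

3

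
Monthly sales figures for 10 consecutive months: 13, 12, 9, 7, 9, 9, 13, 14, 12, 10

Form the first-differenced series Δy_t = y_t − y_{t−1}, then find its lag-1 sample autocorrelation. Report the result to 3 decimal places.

First differences Δy: -1, -3, -2, 2, 0, 4, 1, -2, -2
Mean of differences = -0.3333
Numerator Σ(Δy_t−Δȳ)(Δy_{t+1}−Δȳ) = 10.8889
Denominator Σ(Δy_t−Δȳ)² = 42.0000
r_1(Δy) = 10.8889 / 42.0000 = 0.259

0.259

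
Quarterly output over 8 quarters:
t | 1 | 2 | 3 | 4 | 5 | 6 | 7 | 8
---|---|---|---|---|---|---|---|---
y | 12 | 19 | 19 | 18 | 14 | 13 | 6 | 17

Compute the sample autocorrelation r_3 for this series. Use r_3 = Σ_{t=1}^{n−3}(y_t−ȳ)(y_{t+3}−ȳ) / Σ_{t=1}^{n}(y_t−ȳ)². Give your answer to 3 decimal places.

Mean ȳ = (12 + 19 + 19 + 18 + 14 + 13 + 6 + 17)/8 = 14.7500
Σ(y_t−ȳ)(y_{t+3}−ȳ) = (-8.9375) + (-3.1875) + (-7.4375) + (-28.4375) + (-1.6875) = -49.6875
Denominator Σ(y_t−ȳ)² = 139.5000
r_3 = -49.6875 / 139.5000 = -0.356

-0.356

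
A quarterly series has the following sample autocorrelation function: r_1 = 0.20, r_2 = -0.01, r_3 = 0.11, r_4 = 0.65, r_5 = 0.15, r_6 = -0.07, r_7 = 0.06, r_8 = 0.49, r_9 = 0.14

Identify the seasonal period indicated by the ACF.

The largest autocorrelation is r_4 = 0.65, with a weaker echo at lag 8 (0.49); the remaining lags stay at or below 0.20.
The dominant spike at lag 4 indicates a seasonal period of 4.

4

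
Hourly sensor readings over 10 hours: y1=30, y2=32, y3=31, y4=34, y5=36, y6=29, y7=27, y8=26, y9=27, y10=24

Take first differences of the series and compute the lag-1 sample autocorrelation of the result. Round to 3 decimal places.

-0.061

First differences Δy: 2, -1, 3, 2, -7, -2, -1, 1, -3
Mean of differences = -0.6667
Numerator Σ(Δy_t−Δȳ)(Δy_{t+1}−Δȳ) = -4.7778
Denominator Σ(Δy_t−Δȳ)² = 78.0000
r_1(Δy) = -4.7778 / 78.0000 = -0.061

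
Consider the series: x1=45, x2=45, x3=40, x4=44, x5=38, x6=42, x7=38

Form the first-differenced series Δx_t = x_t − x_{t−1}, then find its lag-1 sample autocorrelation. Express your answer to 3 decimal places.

First differences Δx: 0, -5, 4, -6, 4, -4
Mean of differences = -1.1667
Numerator Σ(Δx_t−Δx̄)(Δx_{t+1}−Δx̄) = -88.8611
Denominator Σ(Δx_t−Δx̄)² = 100.8333
r_1(Δx) = -88.8611 / 100.8333 = -0.881

-0.881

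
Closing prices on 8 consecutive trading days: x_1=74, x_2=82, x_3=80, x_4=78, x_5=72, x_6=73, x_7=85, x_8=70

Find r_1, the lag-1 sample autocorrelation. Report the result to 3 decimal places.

Mean x̄ = (74 + 82 + 80 + 78 + 72 + 73 + 85 + 70)/8 = 76.7500
Deviations from mean: -2.7500, 5.2500, 3.2500, 1.2500, -4.7500, -3.7500, 8.2500, -6.7500
Σ(x_t−x̄)(x_{t+1}−x̄) = (-14.4375) + (17.0625) + (4.0625) + (-5.9375) + (17.8125) + (-30.9375) + (-55.6875) = -68.0625
Denominator Σ(x_t−x̄)² = 197.5000
r_1 = -68.0625 / 197.5000 = -0.345

-0.345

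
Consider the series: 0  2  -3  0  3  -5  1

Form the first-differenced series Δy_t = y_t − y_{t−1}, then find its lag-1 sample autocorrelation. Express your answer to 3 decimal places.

-0.592

First differences Δy: 2, -5, 3, 3, -8, 6
Mean of differences = 0.1667
Numerator Σ(Δy_t−Δȳ)(Δy_{t+1}−Δȳ) = -86.8611
Denominator Σ(Δy_t−Δȳ)² = 146.8333
r_1(Δy) = -86.8611 / 146.8333 = -0.592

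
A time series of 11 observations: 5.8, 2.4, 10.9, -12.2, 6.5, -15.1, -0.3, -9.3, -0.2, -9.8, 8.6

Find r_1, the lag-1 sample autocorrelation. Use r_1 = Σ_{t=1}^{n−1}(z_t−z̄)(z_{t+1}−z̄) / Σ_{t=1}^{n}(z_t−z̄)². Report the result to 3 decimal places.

-0.459

Mean z̄ = (5.8 + 2.4 + 10.9 − 12.2 + 6.5 − 15.1 − 0.3 − 9.3 − 0.2 − 9.8 + 8.6)/11 = -1.1545
Numerator Σ_{t=1}^{10}(z_t−z̄)(z_{t+1}−z̄) = -376.1112
Denominator Σ(z_t−z̄)² = 819.2673
r_1 = -376.1112 / 819.2673 = -0.459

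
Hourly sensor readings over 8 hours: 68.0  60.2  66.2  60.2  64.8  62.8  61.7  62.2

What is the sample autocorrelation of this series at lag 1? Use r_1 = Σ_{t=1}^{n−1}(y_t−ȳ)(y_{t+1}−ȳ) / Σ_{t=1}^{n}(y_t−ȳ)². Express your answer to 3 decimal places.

Mean ȳ = (68.0 + 60.2 + 66.2 + 60.2 + 64.8 + 62.8 + 61.7 + 62.2)/8 = 63.2625
Deviations from mean: 4.7375, -3.0625, 2.9375, -3.0625, 1.5375, -0.4625, -1.5625, -1.0625
Σ(y_t−ȳ)(y_{t+1}−ȳ) = (-14.5086) + (-8.9961) + (-8.9961) + (-4.7086) + (-0.7111) + (0.7227) + (1.6602) = -35.5377
Denominator Σ(y_t−ȳ)² = 55.9788
r_1 = -35.5377 / 55.9788 = -0.635

-0.635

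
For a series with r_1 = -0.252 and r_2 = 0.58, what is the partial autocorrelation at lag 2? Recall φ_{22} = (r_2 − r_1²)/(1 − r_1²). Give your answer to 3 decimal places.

φ_{22} = (r_2 − r_1²) / (1 − r_1²)
r_1² = (-0.252)² = 0.063504
Numerator = 0.58 − 0.0635 = 0.5165; denominator = 1 − 0.0635 = 0.9365
φ_{22} = 0.5165 / 0.9365 = 0.552

0.552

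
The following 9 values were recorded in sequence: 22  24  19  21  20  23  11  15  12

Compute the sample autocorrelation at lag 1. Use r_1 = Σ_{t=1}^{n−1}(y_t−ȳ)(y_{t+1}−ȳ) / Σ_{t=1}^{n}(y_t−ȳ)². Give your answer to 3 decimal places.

Mean ȳ = (22 + 24 + 19 + 21 + 20 + 23 + 11 + 15 + 12)/9 = 18.5556
Numerator Σ_{t=1}^{8}(y_t−ȳ)(y_{t+1}−ȳ) = 48.8025
Denominator Σ(y_t−ȳ)² = 182.2222
r_1 = 48.8025 / 182.2222 = 0.268

0.268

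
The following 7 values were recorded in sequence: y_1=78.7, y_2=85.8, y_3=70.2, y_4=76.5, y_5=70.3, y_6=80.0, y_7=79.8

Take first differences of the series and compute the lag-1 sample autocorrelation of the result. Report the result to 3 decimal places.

-0.664

First differences Δy: 7.1, -15.6, 6.3, -6.2, 9.7, -0.2
Mean of differences = 0.1833
Numerator Σ(Δy_t−Δȳ)(Δy_{t+1}−Δȳ) = -309.1503
Denominator Σ(Δy_t−Δȳ)² = 465.8283
r_1(Δy) = -309.1503 / 465.8283 = -0.664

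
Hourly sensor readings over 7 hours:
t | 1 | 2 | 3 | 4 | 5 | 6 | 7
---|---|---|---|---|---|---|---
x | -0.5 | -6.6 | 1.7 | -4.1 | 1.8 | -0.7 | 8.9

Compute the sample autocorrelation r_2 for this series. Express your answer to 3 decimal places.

0.329

Mean x̄ = (-0.5 − 6.6 + 1.7 − 4.1 + 1.8 − 0.7 + 8.9)/7 = 0.0714
Deviations from mean: -0.5714, -6.6714, 1.6286, -4.1714, 1.7286, -0.7714, 8.8286
Σ(x_t−x̄)(x_{t+2}−x̄) = (-0.9306) + (27.8294) + (2.8151) + (3.2180) + (15.2608) = 48.1927
Denominator Σ(x_t−x̄)² = 146.4143
r_2 = 48.1927 / 146.4143 = 0.329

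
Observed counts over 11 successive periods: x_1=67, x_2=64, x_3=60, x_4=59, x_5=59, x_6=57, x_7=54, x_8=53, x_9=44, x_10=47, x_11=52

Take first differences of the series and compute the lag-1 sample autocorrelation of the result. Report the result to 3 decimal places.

-0.043

First differences Δx: -3, -4, -1, 0, -2, -3, -1, -9, 3, 5
Mean of differences = -1.5000
Numerator Σ(Δx_t−Δx̄)(Δx_{t+1}−Δx̄) = -5.7500
Denominator Σ(Δx_t−Δx̄)² = 132.5000
r_1(Δx) = -5.7500 / 132.5000 = -0.043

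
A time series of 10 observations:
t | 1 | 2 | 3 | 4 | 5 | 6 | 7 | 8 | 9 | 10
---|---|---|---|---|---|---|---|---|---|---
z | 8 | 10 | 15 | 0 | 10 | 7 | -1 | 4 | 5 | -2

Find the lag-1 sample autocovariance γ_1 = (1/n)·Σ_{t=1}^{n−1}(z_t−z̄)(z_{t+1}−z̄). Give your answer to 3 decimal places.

Mean z̄ = (8 + 10 + 15 + 0 + 10 + 7 − 1 + 4 + 5 − 2)/10 = 5.6000
Σ_{t=1}^{9}(z_t−z̄)(z_{t+1}−z̄) = -12.3600
γ_1 = -12.3600 / 10 = -1.236

-1.236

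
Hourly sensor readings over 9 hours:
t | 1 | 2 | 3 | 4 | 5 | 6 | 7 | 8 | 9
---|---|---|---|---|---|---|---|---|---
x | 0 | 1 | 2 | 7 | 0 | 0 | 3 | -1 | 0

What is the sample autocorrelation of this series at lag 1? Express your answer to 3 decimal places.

-0.100

Mean x̄ = (0 + 1 + 2 + 7 + 0 + 0 + 3 − 1 + 0)/9 = 1.3333
Numerator Σ_{t=1}^{8}(x_t−x̄)(x_{t+1}−x̄) = -4.7778
Denominator Σ(x_t−x̄)² = 48.0000
r_1 = -4.7778 / 48.0000 = -0.100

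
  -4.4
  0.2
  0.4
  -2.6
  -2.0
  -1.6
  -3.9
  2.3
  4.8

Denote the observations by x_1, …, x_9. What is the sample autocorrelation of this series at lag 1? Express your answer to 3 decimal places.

Mean x̄ = (-4.4 + 0.2 + 0.4 − 2.6 − 2.0 − 1.6 − 3.9 + 2.3 + 4.8)/9 = -0.7556
Numerator Σ_{t=1}^{8}(x_t−x̄)(x_{t+1}−x̄) = 8.8591
Denominator Σ(x_t−x̄)² = 71.2822
r_1 = 8.8591 / 71.2822 = 0.124

0.124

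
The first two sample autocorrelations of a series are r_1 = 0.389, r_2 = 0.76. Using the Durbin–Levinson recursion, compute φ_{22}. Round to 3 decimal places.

0.717

φ_{22} = (r_2 − r_1²) / (1 − r_1²)
r_1² = (0.389)² = 0.151321
Numerator = 0.76 − 0.1513 = 0.6087; denominator = 1 − 0.1513 = 0.8487
φ_{22} = 0.6087 / 0.8487 = 0.717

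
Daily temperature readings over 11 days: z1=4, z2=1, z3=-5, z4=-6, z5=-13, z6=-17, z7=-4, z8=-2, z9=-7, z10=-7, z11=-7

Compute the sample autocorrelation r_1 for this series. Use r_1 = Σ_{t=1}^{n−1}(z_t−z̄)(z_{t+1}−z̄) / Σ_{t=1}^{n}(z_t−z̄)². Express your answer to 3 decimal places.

0.408

Mean z̄ = (4 + 1 − 5 − 6 − 13 − 17 − 4 − 2 − 7 − 7 − 7)/11 = -5.7273
Numerator Σ_{t=1}^{10}(z_t−z̄)(z_{t+1}−z̄) = 139.5620
Denominator Σ(z_t−z̄)² = 342.1818
r_1 = 139.5620 / 342.1818 = 0.408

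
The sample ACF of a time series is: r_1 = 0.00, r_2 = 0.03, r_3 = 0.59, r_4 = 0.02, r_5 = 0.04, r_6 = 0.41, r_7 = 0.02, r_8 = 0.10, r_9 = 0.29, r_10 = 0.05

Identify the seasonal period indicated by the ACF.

3

The largest autocorrelation is r_3 = 0.59, with weaker echoes at lags 6 (0.41) and 9 (0.29); the remaining lags stay at or below 0.10.
The dominant spike at lag 3 indicates a seasonal period of 3.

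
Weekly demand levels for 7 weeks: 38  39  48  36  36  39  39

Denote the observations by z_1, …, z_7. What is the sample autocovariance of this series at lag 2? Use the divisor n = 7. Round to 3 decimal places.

-5.289

Mean z̄ = (38 + 39 + 48 + 36 + 36 + 39 + 39)/7 = 39.2857
Σ_{t=1}^{5}(z_t−z̄)(z_{t+2}−z̄) = -37.0204
γ_2 = -37.0204 / 7 = -5.289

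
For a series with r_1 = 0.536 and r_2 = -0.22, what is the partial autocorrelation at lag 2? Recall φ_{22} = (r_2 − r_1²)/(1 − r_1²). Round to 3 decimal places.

φ_{22} = (r_2 − r_1²) / (1 − r_1²)
r_1² = (0.536)² = 0.287296
Numerator = -0.22 − 0.2873 = -0.5073; denominator = 1 − 0.2873 = 0.7127
φ_{22} = -0.5073 / 0.7127 = -0.712

-0.712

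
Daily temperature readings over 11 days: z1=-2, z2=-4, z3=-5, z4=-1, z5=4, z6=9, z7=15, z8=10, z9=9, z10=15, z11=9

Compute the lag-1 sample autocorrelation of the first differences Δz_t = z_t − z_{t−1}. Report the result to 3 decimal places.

First differences Δz: -2, -1, 4, 5, 5, 6, -5, -1, 6, -6
Mean of differences = 1.1000
Numerator Σ(Δz_t−Δz̄)(Δz_{t+1}−Δz̄) = -16.1100
Denominator Σ(Δz_t−Δz̄)² = 192.9000
r_1(Δz) = -16.1100 / 192.9000 = -0.084

-0.084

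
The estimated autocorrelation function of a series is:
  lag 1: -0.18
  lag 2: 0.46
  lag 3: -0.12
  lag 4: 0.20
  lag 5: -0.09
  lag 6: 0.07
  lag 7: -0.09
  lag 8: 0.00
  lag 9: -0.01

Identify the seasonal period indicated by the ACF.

The largest autocorrelation is r_2 = 0.46, with a weaker echo at lag 4 (0.20); the remaining lags stay at or below 0.07.
The dominant spike at lag 2 indicates a seasonal period of 2.

2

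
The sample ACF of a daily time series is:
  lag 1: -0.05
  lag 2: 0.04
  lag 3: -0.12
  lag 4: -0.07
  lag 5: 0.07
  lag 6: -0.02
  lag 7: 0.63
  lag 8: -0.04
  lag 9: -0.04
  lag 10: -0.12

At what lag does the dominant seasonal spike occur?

The largest autocorrelation is r_7 = 0.63; the remaining lags stay at or below 0.07.
The dominant spike at lag 7 indicates a seasonal period of 7.

7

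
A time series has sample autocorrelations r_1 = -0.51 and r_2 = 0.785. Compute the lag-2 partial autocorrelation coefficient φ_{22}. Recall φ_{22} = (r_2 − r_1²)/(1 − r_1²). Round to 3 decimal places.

φ_{22} = (r_2 − r_1²) / (1 − r_1²)
r_1² = (-0.51)² = 0.2601
Numerator = 0.785 − 0.2601 = 0.5249; denominator = 1 − 0.2601 = 0.7399
φ_{22} = 0.5249 / 0.7399 = 0.709

0.709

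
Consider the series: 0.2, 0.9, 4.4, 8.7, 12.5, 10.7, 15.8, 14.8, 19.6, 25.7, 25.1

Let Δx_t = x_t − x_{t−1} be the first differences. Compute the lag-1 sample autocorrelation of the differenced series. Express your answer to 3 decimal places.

First differences Δx: 0.7, 3.5, 4.3, 3.8, -1.8, 5.1, -1.0, 4.8, 6.1, -0.6
Mean of differences = 2.4900
Numerator Σ(Δx_t−Δx̄)(Δx_{t+1}−Δx̄) = -34.4121
Denominator Σ(Δx_t−Δx̄)² = 74.5290
r_1(Δx) = -34.4121 / 74.5290 = -0.462

-0.462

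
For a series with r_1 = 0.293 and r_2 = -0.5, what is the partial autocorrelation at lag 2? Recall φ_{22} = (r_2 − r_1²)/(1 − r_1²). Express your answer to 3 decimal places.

-0.641

φ_{22} = (r_2 − r_1²) / (1 − r_1²)
r_1² = (0.293)² = 0.085849
Numerator = -0.5 − 0.0858 = -0.5858; denominator = 1 − 0.0858 = 0.9142
φ_{22} = -0.5858 / 0.9142 = -0.641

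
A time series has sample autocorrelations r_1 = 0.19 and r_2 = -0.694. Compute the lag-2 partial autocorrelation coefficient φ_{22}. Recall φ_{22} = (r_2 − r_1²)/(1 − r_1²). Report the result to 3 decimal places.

φ_{22} = (r_2 − r_1²) / (1 − r_1²)
r_1² = (0.19)² = 0.0361
Numerator = -0.694 − 0.0361 = -0.7301; denominator = 1 − 0.0361 = 0.9639
φ_{22} = -0.7301 / 0.9639 = -0.757

-0.757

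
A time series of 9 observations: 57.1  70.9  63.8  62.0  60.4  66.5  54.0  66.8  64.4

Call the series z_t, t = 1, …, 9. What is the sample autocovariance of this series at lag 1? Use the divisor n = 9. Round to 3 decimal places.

-11.952

Mean z̄ = (57.1 + 70.9 + 63.8 + 62.0 + 60.4 + 66.5 + 54.0 + 66.8 + 64.4)/9 = 62.8778
Σ_{t=1}^{8}(z_t−z̄)(z_{t+1}−z̄) = -107.5694
γ_1 = -107.5694 / 9 = -11.952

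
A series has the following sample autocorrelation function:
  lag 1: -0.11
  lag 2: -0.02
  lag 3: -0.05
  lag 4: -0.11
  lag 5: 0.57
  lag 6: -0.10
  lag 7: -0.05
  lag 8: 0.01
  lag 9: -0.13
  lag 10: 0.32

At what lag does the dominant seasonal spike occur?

5

The largest autocorrelation is r_5 = 0.57, with a weaker echo at lag 10 (0.32); the remaining lags stay at or below 0.01.
The dominant spike at lag 5 indicates a seasonal period of 5.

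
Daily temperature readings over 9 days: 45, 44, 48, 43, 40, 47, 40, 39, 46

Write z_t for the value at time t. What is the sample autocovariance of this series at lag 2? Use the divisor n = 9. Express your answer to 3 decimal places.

Mean z̄ = (45 + 44 + 48 + 43 + 40 + 47 + 40 + 39 + 46)/9 = 43.5556
Σ_{t=1}^{7}(z_t−z̄)(z_{t+2}−z̄) = -23.2840
γ_2 = -23.2840 / 9 = -2.587

-2.587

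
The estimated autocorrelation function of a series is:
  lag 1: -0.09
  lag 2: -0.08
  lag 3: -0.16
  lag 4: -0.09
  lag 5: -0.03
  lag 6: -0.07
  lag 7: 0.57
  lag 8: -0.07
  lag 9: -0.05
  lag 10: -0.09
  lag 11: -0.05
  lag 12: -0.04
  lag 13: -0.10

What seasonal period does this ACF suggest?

The largest autocorrelation is r_7 = 0.57; the remaining lags stay at or below -0.03.
The dominant spike at lag 7 indicates a seasonal period of 7.

7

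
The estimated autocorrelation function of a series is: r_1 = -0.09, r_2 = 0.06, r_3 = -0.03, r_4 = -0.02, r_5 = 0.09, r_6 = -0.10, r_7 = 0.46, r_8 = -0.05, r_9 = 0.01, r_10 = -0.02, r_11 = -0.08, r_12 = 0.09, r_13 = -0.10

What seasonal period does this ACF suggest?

The largest autocorrelation is r_7 = 0.46; the remaining lags stay at or below 0.09.
The dominant spike at lag 7 indicates a seasonal period of 7.

7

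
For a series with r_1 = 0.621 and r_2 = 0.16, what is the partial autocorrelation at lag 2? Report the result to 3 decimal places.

φ_{22} = (r_2 − r_1²) / (1 − r_1²)
r_1² = (0.621)² = 0.385641
Numerator = 0.16 − 0.3856 = -0.2256; denominator = 1 − 0.3856 = 0.6144
φ_{22} = -0.2256 / 0.6144 = -0.367

-0.367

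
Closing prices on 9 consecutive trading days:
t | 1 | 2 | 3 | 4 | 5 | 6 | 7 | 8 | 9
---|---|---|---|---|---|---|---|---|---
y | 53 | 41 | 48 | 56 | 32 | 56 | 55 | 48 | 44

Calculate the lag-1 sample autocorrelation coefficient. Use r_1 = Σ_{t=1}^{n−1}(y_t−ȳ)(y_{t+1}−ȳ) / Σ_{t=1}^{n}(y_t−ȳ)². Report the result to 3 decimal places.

Mean ȳ = (53 + 41 + 48 + 56 + 32 + 56 + 55 + 48 + 44)/9 = 48.1111
Numerator Σ_{t=1}^{8}(y_t−ȳ)(y_{t+1}−ȳ) = -235.0123
Denominator Σ(y_t−ȳ)² = 522.8889
r_1 = -235.0123 / 522.8889 = -0.449

-0.449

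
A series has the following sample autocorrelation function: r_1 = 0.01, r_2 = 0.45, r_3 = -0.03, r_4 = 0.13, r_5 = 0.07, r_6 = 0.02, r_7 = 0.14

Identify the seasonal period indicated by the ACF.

The largest autocorrelation is r_2 = 0.45; the remaining lags stay at or below 0.14.
The dominant spike at lag 2 indicates a seasonal period of 2.

2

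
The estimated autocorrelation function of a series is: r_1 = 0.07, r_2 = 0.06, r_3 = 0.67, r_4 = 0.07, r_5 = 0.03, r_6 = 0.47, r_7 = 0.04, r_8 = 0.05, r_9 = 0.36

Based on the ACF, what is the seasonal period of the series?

3

The largest autocorrelation is r_3 = 0.67, with weaker echoes at lags 6 (0.47) and 9 (0.36); the remaining lags stay at or below 0.07.
The dominant spike at lag 3 indicates a seasonal period of 3.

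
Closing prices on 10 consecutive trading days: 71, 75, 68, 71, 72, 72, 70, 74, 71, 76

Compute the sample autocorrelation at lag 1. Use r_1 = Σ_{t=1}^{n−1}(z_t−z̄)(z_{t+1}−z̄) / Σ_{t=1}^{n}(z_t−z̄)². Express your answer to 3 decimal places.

Mean z̄ = (71 + 75 + 68 + 71 + 72 + 72 + 70 + 74 + 71 + 76)/10 = 72.0000
Numerator Σ_{t=1}^{9}(z_t−z̄)(z_{t+1}−z̄) = -21.0000
Denominator Σ(z_t−z̄)² = 52.0000
r_1 = -21.0000 / 52.0000 = -0.404

-0.404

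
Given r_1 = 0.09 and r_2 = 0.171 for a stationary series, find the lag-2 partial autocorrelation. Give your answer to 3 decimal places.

0.164

φ_{22} = (r_2 − r_1²) / (1 − r_1²)
r_1² = (0.09)² = 0.0081
Numerator = 0.171 − 0.0081 = 0.1629; denominator = 1 − 0.0081 = 0.9919
φ_{22} = 0.1629 / 0.9919 = 0.164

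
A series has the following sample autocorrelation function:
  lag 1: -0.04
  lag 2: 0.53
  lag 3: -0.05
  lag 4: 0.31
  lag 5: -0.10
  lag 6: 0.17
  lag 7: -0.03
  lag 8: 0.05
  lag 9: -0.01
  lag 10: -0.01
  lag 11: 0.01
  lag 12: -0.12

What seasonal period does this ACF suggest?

2

The largest autocorrelation is r_2 = 0.53, with weaker echoes at lags 4 (0.31) and 6 (0.17); the remaining lags stay at or below 0.05.
The dominant spike at lag 2 indicates a seasonal period of 2.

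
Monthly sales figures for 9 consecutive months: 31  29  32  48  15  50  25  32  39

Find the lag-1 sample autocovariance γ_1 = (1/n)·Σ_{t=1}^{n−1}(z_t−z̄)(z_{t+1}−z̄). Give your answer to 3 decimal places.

-79.244

Mean z̄ = (31 + 29 + 32 + 48 + 15 + 50 + 25 + 32 + 39)/9 = 33.4444
Σ_{t=1}^{8}(z_t−z̄)(z_{t+1}−z̄) = -713.1975
γ_1 = -713.1975 / 9 = -79.244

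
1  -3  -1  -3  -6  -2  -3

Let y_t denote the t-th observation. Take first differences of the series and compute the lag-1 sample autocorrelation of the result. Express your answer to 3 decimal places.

-0.460

First differences Δy: -4, 2, -2, -3, 4, -1
Mean of differences = -0.6667
Numerator Σ(Δy_t−Δȳ)(Δy_{t+1}−Δȳ) = -21.7778
Denominator Σ(Δy_t−Δȳ)² = 47.3333
r_1(Δy) = -21.7778 / 47.3333 = -0.460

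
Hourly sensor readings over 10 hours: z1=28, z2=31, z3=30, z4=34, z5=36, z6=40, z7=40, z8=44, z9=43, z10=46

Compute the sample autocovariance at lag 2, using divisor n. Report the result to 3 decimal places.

Mean z̄ = (28 + 31 + 30 + 34 + 36 + 40 + 40 + 44 + 43 + 46)/10 = 37.2000
Σ_{t=1}^{8}(z_t−z̄)(z_{t+2}−z̄) = 177.5200
γ_2 = 177.5200 / 10 = 17.752

17.752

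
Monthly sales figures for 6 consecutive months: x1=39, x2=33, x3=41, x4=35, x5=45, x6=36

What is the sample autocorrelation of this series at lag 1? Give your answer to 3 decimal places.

-0.665

Mean x̄ = (39 + 33 + 41 + 35 + 45 + 36)/6 = 38.1667
Numerator Σ_{t=1}^{5}(x_t−x̄)(x_{t+1}−x̄) = -64.3611
Denominator Σ(x_t−x̄)² = 96.8333
r_1 = -64.3611 / 96.8333 = -0.665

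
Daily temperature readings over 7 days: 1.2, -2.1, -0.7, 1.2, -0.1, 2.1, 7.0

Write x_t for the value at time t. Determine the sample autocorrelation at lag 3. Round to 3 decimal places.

Mean x̄ = (1.2 − 2.1 − 0.7 + 1.2 − 0.1 + 2.1 + 7.0)/7 = 1.2286
Σ(x_t−x̄)(x_{t+3}−x̄) = (0.0008) + (4.4222) + (-1.6806) + (-0.1649) = 2.5776
Denominator Σ(x_t−x̄)² = 50.6343
r_3 = 2.5776 / 50.6343 = 0.051

0.051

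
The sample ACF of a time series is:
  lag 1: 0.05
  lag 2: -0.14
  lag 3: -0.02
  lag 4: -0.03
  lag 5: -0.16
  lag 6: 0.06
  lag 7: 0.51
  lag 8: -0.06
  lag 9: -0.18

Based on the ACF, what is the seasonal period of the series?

7

The largest autocorrelation is r_7 = 0.51; the remaining lags stay at or below 0.06.
The dominant spike at lag 7 indicates a seasonal period of 7.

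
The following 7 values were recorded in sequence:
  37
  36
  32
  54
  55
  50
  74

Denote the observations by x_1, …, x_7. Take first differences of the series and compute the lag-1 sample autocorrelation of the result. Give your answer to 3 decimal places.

First differences Δx: -1, -4, 22, 1, -5, 24
Mean of differences = 6.1667
Numerator Σ(Δx_t−Δx̄)(Δx_{t+1}−Δx̄) = -311.3611
Denominator Σ(Δx_t−Δx̄)² = 874.8333
r_1(Δx) = -311.3611 / 874.8333 = -0.356

-0.356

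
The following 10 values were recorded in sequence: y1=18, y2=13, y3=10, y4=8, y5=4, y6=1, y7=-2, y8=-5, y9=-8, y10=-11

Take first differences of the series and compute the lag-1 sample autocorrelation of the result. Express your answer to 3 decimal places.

-0.189

First differences Δy: -5, -3, -2, -4, -3, -3, -3, -3, -3
Mean of differences = -3.2222
Numerator Σ(Δy_t−Δȳ)(Δy_{t+1}−Δȳ) = -1.0494
Denominator Σ(Δy_t−Δȳ)² = 5.5556
r_1(Δy) = -1.0494 / 5.5556 = -0.189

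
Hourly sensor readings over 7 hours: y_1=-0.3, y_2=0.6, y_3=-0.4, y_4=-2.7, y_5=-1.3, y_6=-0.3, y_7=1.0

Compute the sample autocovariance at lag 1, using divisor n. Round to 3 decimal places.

0.290

Mean ȳ = (-0.3 + 0.6 − 0.4 − 2.7 − 1.3 − 0.3 + 1.0)/7 = -0.4857
Deviations: 0.1857, 1.0857, 0.0857, -2.2143, -0.8143, 0.1857, 1.4857
Σ_{t=1}^{6}(y_t−ȳ)(y_{t+1}−ȳ) = 2.0327
γ_1 = 2.0327 / 7 = 0.290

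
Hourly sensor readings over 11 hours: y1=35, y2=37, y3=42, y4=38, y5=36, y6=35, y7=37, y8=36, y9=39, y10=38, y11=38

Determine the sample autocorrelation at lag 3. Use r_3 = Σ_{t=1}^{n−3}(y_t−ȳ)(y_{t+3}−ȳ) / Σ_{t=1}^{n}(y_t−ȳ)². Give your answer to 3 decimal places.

Mean ȳ = (35 + 37 + 42 + 38 + 36 + 35 + 37 + 36 + 39 + 38 + 38)/11 = 37.3636
Numerator Σ_{t=1}^{8}(y_t−ȳ)(y_{t+3}−ȳ) = -15.3058
Denominator Σ(y_t−ȳ)² = 40.5455
r_3 = -15.3058 / 40.5455 = -0.377

-0.377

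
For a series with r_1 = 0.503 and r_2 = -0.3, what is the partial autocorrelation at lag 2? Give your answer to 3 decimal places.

-0.740

φ_{22} = (r_2 − r_1²) / (1 − r_1²)
r_1² = (0.503)² = 0.253009
Numerator = -0.3 − 0.2530 = -0.5530; denominator = 1 − 0.2530 = 0.7470
φ_{22} = -0.5530 / 0.7470 = -0.740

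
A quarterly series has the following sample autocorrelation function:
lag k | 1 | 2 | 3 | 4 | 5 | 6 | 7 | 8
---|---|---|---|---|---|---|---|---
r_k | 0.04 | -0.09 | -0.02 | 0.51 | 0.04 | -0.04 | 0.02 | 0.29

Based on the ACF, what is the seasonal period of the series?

The largest autocorrelation is r_4 = 0.51, with a weaker echo at lag 8 (0.29); the remaining lags stay at or below 0.04.
The dominant spike at lag 4 indicates a seasonal period of 4.

4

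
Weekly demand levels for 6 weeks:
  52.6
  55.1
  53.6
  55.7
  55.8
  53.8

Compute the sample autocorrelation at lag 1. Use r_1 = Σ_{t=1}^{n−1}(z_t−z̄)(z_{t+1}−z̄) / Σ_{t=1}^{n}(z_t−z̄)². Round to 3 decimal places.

Mean z̄ = (52.6 + 55.1 + 53.6 + 55.7 + 55.8 + 53.8)/6 = 54.4333
Σ(z_t−z̄)(z_{t+1}−z̄) = (-1.2222) + (-0.5556) + (-1.0556) + (1.7311) + (-0.8656) = -1.9678
Denominator Σ(z_t−z̄)² = 8.3733
r_1 = -1.9678 / 8.3733 = -0.235

-0.235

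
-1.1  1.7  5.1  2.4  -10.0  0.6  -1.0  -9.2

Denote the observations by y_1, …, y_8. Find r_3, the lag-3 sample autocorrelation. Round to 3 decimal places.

0.272

Mean ȳ = (-1.1 + 1.7 + 5.1 + 2.4 − 10.0 + 0.6 − 1.0 − 9.2)/8 = -1.4375
Deviations from mean: 0.3375, 3.1375, 6.5375, 3.8375, -8.5625, 2.0375, 0.4375, -7.7625
Σ(y_t−ȳ)(y_{t+3}−ȳ) = (1.2952) + (-26.8648) + (13.3202) + (1.6789) + (66.4664) = 55.8958
Denominator Σ(y_t−ȳ)² = 205.3388
r_3 = 55.8958 / 205.3388 = 0.272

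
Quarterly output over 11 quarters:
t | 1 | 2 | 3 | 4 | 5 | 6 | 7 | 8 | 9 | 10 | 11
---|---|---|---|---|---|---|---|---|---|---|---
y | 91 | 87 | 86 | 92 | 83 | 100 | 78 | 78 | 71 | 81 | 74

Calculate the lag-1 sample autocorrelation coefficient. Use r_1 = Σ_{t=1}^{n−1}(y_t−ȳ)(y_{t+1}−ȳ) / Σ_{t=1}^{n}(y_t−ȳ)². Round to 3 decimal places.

Mean ȳ = (91 + 87 + 86 + 92 + 83 + 100 + 78 + 78 + 71 + 81 + 74)/11 = 83.7273
Numerator Σ_{t=1}^{10}(y_t−ȳ)(y_{t+1}−ȳ) = 105.9256
Denominator Σ(y_t−ȳ)² = 732.1818
r_1 = 105.9256 / 732.1818 = 0.145

0.145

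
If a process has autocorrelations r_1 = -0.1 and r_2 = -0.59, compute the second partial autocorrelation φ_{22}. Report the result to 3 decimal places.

φ_{22} = (r_2 − r_1²) / (1 − r_1²)
r_1² = (-0.1)² = 0.01
Numerator = -0.59 − 0.0100 = -0.6000; denominator = 1 − 0.0100 = 0.9900
φ_{22} = -0.6000 / 0.9900 = -0.606

-0.606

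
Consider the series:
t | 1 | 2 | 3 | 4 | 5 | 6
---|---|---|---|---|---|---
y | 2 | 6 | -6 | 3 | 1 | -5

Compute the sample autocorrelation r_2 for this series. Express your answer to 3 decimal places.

-0.131

Mean ȳ = (2 + 6 − 6 + 3 + 1 − 5)/6 = 0.1667
Deviations from mean: 1.8333, 5.8333, -6.1667, 2.8333, 0.8333, -5.1667
Numerator Σ_{t=1}^{4}(y_t−ȳ)(y_{t+2}−ȳ) = -14.5556
Denominator Σ(y_t−ȳ)² = 110.8333
r_2 = -14.5556 / 110.8333 = -0.131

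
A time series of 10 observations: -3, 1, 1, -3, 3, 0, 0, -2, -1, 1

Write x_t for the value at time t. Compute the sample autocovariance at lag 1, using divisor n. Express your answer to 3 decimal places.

Mean x̄ = (-3 + 1 + 1 − 3 + 3 + 0 + 0 − 2 − 1 + 1)/10 = -0.3000
Σ_{t=1}^{9}(x_t−x̄)(x_{t+1}−x̄) = -13.3900
γ_1 = -13.3900 / 10 = -1.339

-1.339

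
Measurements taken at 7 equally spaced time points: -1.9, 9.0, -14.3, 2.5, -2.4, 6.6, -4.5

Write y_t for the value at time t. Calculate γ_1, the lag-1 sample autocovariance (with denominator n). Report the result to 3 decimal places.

-33.229

Mean ȳ = (-1.9 + 9.0 − 14.3 + 2.5 − 2.4 + 6.6 − 4.5)/7 = -0.7143
Deviations: -1.1857, 9.7143, -13.5857, 3.2143, -1.6857, 7.3143, -3.7857
Σ_{t=1}^{6}(y_t−ȳ)(y_{t+1}−ȳ) = -232.6002
γ_1 = -232.6002 / 7 = -33.229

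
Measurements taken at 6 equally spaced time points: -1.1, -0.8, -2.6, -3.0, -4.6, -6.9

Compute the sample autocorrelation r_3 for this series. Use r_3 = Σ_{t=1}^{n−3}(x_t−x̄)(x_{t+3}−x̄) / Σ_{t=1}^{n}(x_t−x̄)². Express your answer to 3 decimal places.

-0.197

Mean x̄ = (-1.1 − 0.8 − 2.6 − 3.0 − 4.6 − 6.9)/6 = -3.1667
Deviations from mean: 2.0667, 2.3667, 0.5667, 0.1667, -1.4333, -3.7333
Σ(x_t−x̄)(x_{t+3}−x̄) = (0.3444) + (-3.3922) + (-2.1156) = -5.1633
Denominator Σ(x_t−x̄)² = 26.2133
r_3 = -5.1633 / 26.2133 = -0.197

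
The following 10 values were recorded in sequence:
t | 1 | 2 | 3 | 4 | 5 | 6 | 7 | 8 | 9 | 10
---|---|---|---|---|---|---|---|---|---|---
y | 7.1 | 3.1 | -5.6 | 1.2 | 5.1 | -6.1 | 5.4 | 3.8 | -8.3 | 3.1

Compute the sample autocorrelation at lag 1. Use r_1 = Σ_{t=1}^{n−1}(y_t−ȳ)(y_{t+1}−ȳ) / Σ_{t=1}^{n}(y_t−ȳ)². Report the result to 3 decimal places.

Mean ȳ = (7.1 + 3.1 − 5.6 + 1.2 + 5.1 − 6.1 + 5.4 + 3.8 − 8.3 + 3.1)/10 = 0.8800
Numerator Σ_{t=1}^{9}(y_t−ȳ)(y_{t+1}−ȳ) = -96.2924
Denominator Σ(y_t−ȳ)² = 270.3960
r_1 = -96.2924 / 270.3960 = -0.356

-0.356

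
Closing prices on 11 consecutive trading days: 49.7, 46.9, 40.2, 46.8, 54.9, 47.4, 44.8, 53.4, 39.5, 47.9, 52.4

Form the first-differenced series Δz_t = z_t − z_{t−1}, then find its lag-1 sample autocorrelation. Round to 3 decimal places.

-0.403

First differences Δz: -2.8, -6.7, 6.6, 8.1, -7.5, -2.6, 8.6, -13.9, 8.4, 4.5
Mean of differences = 0.2700
Numerator Σ(Δz_t−Δz̄)(Δz_{t+1}−Δz̄) = -234.4529
Denominator Σ(Δz_t−Δz̄)² = 582.1610
r_1(Δz) = -234.4529 / 582.1610 = -0.403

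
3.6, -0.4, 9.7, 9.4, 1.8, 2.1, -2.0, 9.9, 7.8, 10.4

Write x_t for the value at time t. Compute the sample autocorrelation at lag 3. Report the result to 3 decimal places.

Mean x̄ = (3.6 − 0.4 + 9.7 + 9.4 + 1.8 + 2.1 − 2.0 + 9.9 + 7.8 + 10.4)/10 = 5.2300
Numerator Σ_{t=1}^{7}(x_t−x̄)(x_{t+3}−x̄) = -93.0677
Denominator Σ(x_t−x̄)² = 200.7010
r_3 = -93.0677 / 200.7010 = -0.464

-0.464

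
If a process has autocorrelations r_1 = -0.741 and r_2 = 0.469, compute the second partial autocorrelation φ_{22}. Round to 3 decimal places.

-0.178

φ_{22} = (r_2 − r_1²) / (1 − r_1²)
r_1² = (-0.741)² = 0.549081
Numerator = 0.469 − 0.5491 = -0.0801; denominator = 1 − 0.5491 = 0.4509
φ_{22} = -0.0801 / 0.4509 = -0.178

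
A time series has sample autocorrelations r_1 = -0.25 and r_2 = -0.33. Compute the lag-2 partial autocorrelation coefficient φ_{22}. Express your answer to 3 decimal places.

φ_{22} = (r_2 − r_1²) / (1 − r_1²)
r_1² = (-0.25)² = 0.0625
Numerator = -0.33 − 0.0625 = -0.3925; denominator = 1 − 0.0625 = 0.9375
φ_{22} = -0.3925 / 0.9375 = -0.419

-0.419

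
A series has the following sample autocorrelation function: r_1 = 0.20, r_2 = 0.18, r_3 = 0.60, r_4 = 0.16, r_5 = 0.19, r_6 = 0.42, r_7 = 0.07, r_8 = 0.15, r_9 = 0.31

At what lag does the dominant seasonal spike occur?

3

The largest autocorrelation is r_3 = 0.60, with weaker echoes at lags 6 (0.42) and 9 (0.31); the remaining lags stay at or below 0.20.
The dominant spike at lag 3 indicates a seasonal period of 3.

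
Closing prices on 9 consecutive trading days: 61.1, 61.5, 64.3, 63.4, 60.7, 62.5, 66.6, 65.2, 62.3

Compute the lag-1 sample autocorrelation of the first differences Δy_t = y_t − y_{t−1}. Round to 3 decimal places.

0.028

First differences Δy: 0.4, 2.8, -0.9, -2.7, 1.8, 4.1, -1.4, -2.9
Mean of differences = 0.1500
Numerator Σ(Δy_t−Δȳ)(Δy_{t+1}−Δȳ) = 1.2925
Denominator Σ(Δy_t−Δȳ)² = 46.3400
r_1(Δy) = 1.2925 / 46.3400 = 0.028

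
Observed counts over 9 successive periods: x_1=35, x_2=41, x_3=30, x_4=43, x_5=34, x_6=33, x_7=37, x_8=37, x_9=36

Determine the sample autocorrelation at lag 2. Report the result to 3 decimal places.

Mean x̄ = (35 + 41 + 30 + 43 + 34 + 33 + 37 + 37 + 36)/9 = 36.2222
Σ(x_t−x̄)(x_{t+2}−x̄) = (7.6049) + (32.3827) + (13.8272) + (-21.8395) + (-1.7284) + (-2.5062) + (-0.1728) = 27.5679
Denominator Σ(x_t−x̄)² = 125.5556
r_2 = 27.5679 / 125.5556 = 0.220

0.220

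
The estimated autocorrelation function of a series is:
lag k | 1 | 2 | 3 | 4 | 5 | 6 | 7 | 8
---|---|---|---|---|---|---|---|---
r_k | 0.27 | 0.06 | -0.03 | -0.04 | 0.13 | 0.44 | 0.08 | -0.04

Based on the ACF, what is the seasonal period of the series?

The largest autocorrelation is r_6 = 0.44; the remaining lags stay at or below 0.27. The elevated value at lag 1 (0.27), dropping to 0.06 at lag 2, reflects decaying short-term dependence rather than seasonality.
The dominant spike at lag 6 indicates a seasonal period of 6.

6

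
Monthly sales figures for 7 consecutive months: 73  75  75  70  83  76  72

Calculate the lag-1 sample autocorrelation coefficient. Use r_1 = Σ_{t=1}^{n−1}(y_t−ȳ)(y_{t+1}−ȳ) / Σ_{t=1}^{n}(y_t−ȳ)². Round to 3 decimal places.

Mean ȳ = (73 + 75 + 75 + 70 + 83 + 76 + 72)/7 = 74.8571
Deviations from mean: -1.8571, 0.1429, 0.1429, -4.8571, 8.1429, 1.1429, -2.8571
Σ(y_t−ȳ)(y_{t+1}−ȳ) = (-0.2653) + (0.0204) + (-0.6939) + (-39.5510) + (9.3061) + (-3.2653) = -34.4490
Denominator Σ(y_t−ȳ)² = 102.8571
r_1 = -34.4490 / 102.8571 = -0.335

-0.335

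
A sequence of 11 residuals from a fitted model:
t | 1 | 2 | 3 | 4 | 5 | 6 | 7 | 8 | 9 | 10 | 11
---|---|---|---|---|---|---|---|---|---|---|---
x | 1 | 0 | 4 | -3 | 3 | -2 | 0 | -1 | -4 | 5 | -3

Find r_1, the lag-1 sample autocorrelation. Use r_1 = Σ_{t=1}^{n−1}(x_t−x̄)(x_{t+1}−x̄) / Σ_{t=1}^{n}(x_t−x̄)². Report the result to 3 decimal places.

Mean x̄ = (1 + 0 + 4 − 3 + 3 − 2 + 0 − 1 − 4 + 5 − 3)/11 = 0.0000
Numerator Σ_{t=1}^{10}(x_t−x̄)(x_{t+1}−x̄) = -58.0000
Denominator Σ(x_t−x̄)² = 90.0000
r_1 = -58.0000 / 90.0000 = -0.644

-0.644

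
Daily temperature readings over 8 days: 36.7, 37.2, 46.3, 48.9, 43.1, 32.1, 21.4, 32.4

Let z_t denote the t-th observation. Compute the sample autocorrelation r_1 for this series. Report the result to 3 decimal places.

Mean z̄ = (36.7 + 37.2 + 46.3 + 48.9 + 43.1 + 32.1 + 21.4 + 32.4)/8 = 37.2625
Σ(z_t−z̄)(z_{t+1}−z̄) = (0.0352) + (-0.5648) + (105.1739) + (67.9339) + (-30.1361) + (81.8902) + (77.1314) = 301.4636
Denominator Σ(z_t−z̄)² = 553.4188
r_1 = 301.4636 / 553.4188 = 0.545

0.545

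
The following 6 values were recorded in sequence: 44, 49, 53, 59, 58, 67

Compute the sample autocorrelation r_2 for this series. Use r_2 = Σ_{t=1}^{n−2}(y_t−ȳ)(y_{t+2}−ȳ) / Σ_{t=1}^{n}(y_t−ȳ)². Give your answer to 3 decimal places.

Mean ȳ = (44 + 49 + 53 + 59 + 58 + 67)/6 = 55.0000
Deviations from mean: -11.0000, -6.0000, -2.0000, 4.0000, 3.0000, 12.0000
Σ(y_t−ȳ)(y_{t+2}−ȳ) = (22.0000) + (-24.0000) + (-6.0000) + (48.0000) = 40.0000
Denominator Σ(y_t−ȳ)² = 330.0000
r_2 = 40.0000 / 330.0000 = 0.121

0.121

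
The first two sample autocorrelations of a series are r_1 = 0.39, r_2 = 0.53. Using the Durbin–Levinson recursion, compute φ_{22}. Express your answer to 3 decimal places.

φ_{22} = (r_2 − r_1²) / (1 − r_1²)
r_1² = (0.39)² = 0.1521
Numerator = 0.53 − 0.1521 = 0.3779; denominator = 1 − 0.1521 = 0.8479
φ_{22} = 0.3779 / 0.8479 = 0.446

0.446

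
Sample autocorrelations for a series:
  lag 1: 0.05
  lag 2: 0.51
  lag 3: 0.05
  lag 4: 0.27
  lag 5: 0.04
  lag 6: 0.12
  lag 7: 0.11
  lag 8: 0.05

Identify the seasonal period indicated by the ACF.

2

The largest autocorrelation is r_2 = 0.51, with a weaker echo at lag 4 (0.27); the remaining lags stay at or below 0.12.
The dominant spike at lag 2 indicates a seasonal period of 2.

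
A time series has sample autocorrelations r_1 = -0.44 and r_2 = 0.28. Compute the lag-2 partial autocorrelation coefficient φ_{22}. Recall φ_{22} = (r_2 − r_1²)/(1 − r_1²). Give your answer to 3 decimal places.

φ_{22} = (r_2 − r_1²) / (1 − r_1²)
r_1² = (-0.44)² = 0.1936
Numerator = 0.28 − 0.1936 = 0.0864; denominator = 1 − 0.1936 = 0.8064
φ_{22} = 0.0864 / 0.8064 = 0.107

0.107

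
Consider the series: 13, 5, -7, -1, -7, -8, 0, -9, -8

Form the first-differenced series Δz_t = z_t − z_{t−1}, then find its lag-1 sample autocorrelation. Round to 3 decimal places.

First differences Δz: -8, -12, 6, -6, -1, 8, -9, 1
Mean of differences = -2.6250
Numerator Σ(Δz_t−Δz̄)(Δz_{t+1}−Δz̄) = -138.6406
Denominator Σ(Δz_t−Δz̄)² = 371.8750
r_1(Δz) = -138.6406 / 371.8750 = -0.373

-0.373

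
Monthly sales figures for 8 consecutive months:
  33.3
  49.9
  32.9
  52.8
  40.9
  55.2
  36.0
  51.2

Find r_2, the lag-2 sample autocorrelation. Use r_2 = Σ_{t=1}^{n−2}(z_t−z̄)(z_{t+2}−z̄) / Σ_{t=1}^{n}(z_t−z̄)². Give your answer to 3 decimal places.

0.681

Mean z̄ = (33.3 + 49.9 + 32.9 + 52.8 + 40.9 + 55.2 + 36.0 + 51.2)/8 = 44.0250
Deviations from mean: -10.7250, 5.8750, -11.1250, 8.7750, -3.1250, 11.1750, -8.0250, 7.1750
Σ(z_t−z̄)(z_{t+2}−z̄) = (119.3156) + (51.5531) + (34.7656) + (98.0606) + (25.0781) + (80.1806) = 408.9538
Denominator Σ(z_t−z̄)² = 600.8350
r_2 = 408.9538 / 600.8350 = 0.681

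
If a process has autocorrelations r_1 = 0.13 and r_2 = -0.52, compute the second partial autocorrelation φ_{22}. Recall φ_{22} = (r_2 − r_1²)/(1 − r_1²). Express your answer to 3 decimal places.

-0.546

φ_{22} = (r_2 − r_1²) / (1 − r_1²)
r_1² = (0.13)² = 0.0169
Numerator = -0.52 − 0.0169 = -0.5369; denominator = 1 − 0.0169 = 0.9831
φ_{22} = -0.5369 / 0.9831 = -0.546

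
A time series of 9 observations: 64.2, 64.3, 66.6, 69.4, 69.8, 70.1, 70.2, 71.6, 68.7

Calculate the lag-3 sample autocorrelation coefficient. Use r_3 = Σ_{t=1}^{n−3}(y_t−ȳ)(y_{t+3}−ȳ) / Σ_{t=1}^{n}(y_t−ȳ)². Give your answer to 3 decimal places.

Mean ȳ = (64.2 + 64.3 + 66.6 + 69.4 + 69.8 + 70.1 + 70.2 + 71.6 + 68.7)/9 = 68.3222
Numerator Σ_{t=1}^{6}(y_t−ȳ)(y_{t+3}−ȳ) = -5.9093
Denominator Σ(y_t−ȳ)² = 57.0556
r_3 = -5.9093 / 57.0556 = -0.104

-0.104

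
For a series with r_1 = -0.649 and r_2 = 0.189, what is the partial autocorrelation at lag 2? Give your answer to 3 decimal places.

φ_{22} = (r_2 − r_1²) / (1 − r_1²)
r_1² = (-0.649)² = 0.421201
Numerator = 0.189 − 0.4212 = -0.2322; denominator = 1 − 0.4212 = 0.5788
φ_{22} = -0.2322 / 0.5788 = -0.401

-0.401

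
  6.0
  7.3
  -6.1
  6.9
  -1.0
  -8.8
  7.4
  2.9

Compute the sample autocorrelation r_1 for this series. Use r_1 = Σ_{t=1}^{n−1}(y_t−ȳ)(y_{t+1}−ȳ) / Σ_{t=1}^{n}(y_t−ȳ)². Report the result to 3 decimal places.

Mean ȳ = (6.0 + 7.3 − 6.1 + 6.9 − 1.0 − 8.8 + 7.4 + 2.9)/8 = 1.8250
Deviations from mean: 4.1750, 5.4750, -7.9250, 5.0750, -2.8250, -10.6250, 5.5750, 1.0750
Numerator Σ_{t=1}^{7}(y_t−ȳ)(y_{t+1}−ȳ) = -98.3131
Denominator Σ(y_t−ȳ)² = 289.0750
r_1 = -98.3131 / 289.0750 = -0.340

-0.340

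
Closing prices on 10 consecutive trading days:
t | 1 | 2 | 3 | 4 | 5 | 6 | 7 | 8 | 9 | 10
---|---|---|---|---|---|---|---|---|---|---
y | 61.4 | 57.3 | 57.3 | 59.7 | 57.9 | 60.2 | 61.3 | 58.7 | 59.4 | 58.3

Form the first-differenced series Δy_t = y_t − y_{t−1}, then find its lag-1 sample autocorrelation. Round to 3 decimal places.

First differences Δy: -4.1, 0.0, 2.4, -1.8, 2.3, 1.1, -2.6, 0.7, -1.1
Mean of differences = -0.3444
Numerator Σ(Δy_t−Δȳ)(Δy_{t+1}−Δȳ) = -10.7753
Denominator Σ(Δy_t−Δȳ)² = 39.7022
r_1(Δy) = -10.7753 / 39.7022 = -0.271

-0.271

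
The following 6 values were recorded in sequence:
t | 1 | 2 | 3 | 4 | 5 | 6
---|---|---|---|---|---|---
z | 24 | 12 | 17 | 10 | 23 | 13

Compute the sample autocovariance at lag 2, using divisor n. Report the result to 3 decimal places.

9.833

Mean z̄ = (24 + 12 + 17 + 10 + 23 + 13)/6 = 16.5000
Σ_{t=1}^{4}(z_t−z̄)(z_{t+2}−z̄) = 59.0000
γ_2 = 59.0000 / 6 = 9.833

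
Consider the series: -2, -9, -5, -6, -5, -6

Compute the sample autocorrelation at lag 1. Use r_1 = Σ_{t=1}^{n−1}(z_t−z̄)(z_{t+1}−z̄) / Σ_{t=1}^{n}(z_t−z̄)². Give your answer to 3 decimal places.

-0.578

Mean z̄ = (-2 − 9 − 5 − 6 − 5 − 6)/6 = -5.5000
Deviations from mean: 3.5000, -3.5000, 0.5000, -0.5000, 0.5000, -0.5000
Σ(z_t−z̄)(z_{t+1}−z̄) = (-12.2500) + (-1.7500) + (-0.2500) + (-0.2500) + (-0.2500) = -14.7500
Denominator Σ(z_t−z̄)² = 25.5000
r_1 = -14.7500 / 25.5000 = -0.578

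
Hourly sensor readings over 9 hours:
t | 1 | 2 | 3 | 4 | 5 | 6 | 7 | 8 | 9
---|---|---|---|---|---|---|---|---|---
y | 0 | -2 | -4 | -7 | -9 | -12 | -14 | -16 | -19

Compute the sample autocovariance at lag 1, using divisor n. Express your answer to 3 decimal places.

Mean ȳ = (0 − 2 − 4 − 7 − 9 − 12 − 14 − 16 − 19)/9 = -9.2222
Σ_{t=1}^{8}(y_t−ȳ)(y_{t+1}−ȳ) = 227.7284
γ_1 = 227.7284 / 9 = 25.303

25.303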